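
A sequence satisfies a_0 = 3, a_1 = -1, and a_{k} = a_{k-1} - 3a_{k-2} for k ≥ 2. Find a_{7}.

-157

The ordinary generating function has denominator 1 - y + 3y^2.
Iterating the recurrence: a_0,…,a_{7} = 3, -1, -10, -7, 23, 44, -25, -157.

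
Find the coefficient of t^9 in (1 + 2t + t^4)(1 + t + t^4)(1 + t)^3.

(1 + 2t + t^4) has coefficients 1,2,0,0,1 for degrees 0…4.
(1 + t + t^4) has coefficients 1,1,0,0,1,0,0,0,0,0 for degrees 0…9.
Finally multiplying by (1 + t)^3, the product of all factors after the first has coefficients 1,4,6,4,2,3,3,1,0,0 for degrees 0…9.
[t^9] = 1·0 + 2·0 + 1·3 = 3.

3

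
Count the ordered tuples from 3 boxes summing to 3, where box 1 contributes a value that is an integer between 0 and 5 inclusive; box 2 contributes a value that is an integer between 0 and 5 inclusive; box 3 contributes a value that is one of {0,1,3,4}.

8

The generating function for the choices is (1 + x + x² + x³ + x⁴ + x⁵)·(1 + x + x² + x³ + x⁴ + x⁵)·(1 + x + x³ + x⁴); the count is [x³].
(1 + x + x² + x³ + x⁴ + x⁵) has coefficients 1,1,1,1 for degrees 0…3.
(1 + x + x² + x³ + x⁴ + x⁵) has coefficients 1,1,1,1 for degrees 0…3.
Finally multiplying by (1 + x + x³ + x⁴), the product of all factors after the first has coefficients 1,2,2,3 for degrees 0…3.
[x³] = 1·3 + 1·2 + 1·2 + 1·1 = 8.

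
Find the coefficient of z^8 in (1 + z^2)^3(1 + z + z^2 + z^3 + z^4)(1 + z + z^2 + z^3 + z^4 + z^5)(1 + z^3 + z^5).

65

(1 + z^2)^3 has coefficients 1,0,3,0,3,0,1 for degrees 0…6.
(1 + z + z^2 + z^3 + z^4) has coefficients 1,1,1,1,1,0,0,0,0 for degrees 0…8.
Multiplying by (1 + z + z^2 + z^3 + z^4 + z^5) gives running coefficients 1,2,3,4,5,5,4,3,2 for degrees 0…8.
Finally multiplying by (1 + z^3 + z^5), the product of all factors after the first has coefficients 1,2,3,5,7,9,10,11,11 for degrees 0…8.
[z^8] = 1·11 + 3·10 + 3·7 + 1·3 = 65.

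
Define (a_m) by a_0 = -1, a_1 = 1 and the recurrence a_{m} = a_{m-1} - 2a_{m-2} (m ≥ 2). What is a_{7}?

17

The ordinary generating function has denominator 1 - x + 2x^2.
Iterating the recurrence: a_0,…,a_{7} = -1, 1, 3, 1, -5, -7, 3, 17.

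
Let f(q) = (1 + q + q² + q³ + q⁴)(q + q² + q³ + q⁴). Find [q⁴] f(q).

4

(1 + q + q² + q³ + q⁴) has coefficients 1,1,1,1,1 for degrees 0…4.
(q + q² + q³ + q⁴) has coefficients 0,1,1,1,1 for degrees 0…4.
[q⁴] = 1·1 + 1·1 + 1·1 + 1·1 + 1·0 = 4.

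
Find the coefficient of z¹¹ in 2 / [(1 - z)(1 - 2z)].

8190

Partial fractions give a closed form: a_n = (-2)·1^n + (4)·2^n.
At n = 11: a_11 = 8190.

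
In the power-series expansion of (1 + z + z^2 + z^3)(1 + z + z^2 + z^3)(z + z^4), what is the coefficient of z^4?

5

(1 + z + z^2 + z^3) has coefficients 1,1,1,1 for degrees 0…3.
(1 + z + z^2 + z^3) has coefficients 1,1,1,1,0 for degrees 0…4.
Finally multiplying by (z + z^4), the product of all factors after the first has coefficients 0,1,1,1,2 for degrees 0…4.
[z^4] = 1·2 + 1·1 + 1·1 + 1·1 = 5.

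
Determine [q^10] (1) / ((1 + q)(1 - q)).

Partial fractions give a closed form: a_n = (1/2)·(-1)^n + (1/2)·1^n.
At n = 10: a_10 = 1.

1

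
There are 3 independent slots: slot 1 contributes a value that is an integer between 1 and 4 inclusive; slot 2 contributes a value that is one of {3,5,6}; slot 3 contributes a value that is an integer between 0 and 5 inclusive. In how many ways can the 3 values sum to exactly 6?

The generating function for the choices is (z + z^2 + z^3 + z^4)·(z^3 + z^5 + z^6)·(1 + z + z^2 + z^3 + z^4 + z^5); the count is [z^6].
(z + z^2 + z^3 + z^4) has coefficients 0,1,1,1,1 for degrees 0…4.
(z^3 + z^5 + z^6) has coefficients 0,0,0,1,0,1,1 for degrees 0…6.
Finally multiplying by (1 + z + z^2 + z^3 + z^4 + z^5), the product of all factors after the first has coefficients 0,0,0,1,1,2,3 for degrees 0…6.
[z^6] = 1·2 + 1·1 + 1·1 + 1·0 = 4.

4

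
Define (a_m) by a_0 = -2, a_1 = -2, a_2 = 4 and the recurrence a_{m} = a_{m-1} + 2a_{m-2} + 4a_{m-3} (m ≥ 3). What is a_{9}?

The ordinary generating function has denominator 1 - x - 2x^2 - 4x^3.
Iterating the recurrence: a_0,…,a_{9} = -2, -2, 4, -8, -8, -8, -56, -104, -248, -680.

-680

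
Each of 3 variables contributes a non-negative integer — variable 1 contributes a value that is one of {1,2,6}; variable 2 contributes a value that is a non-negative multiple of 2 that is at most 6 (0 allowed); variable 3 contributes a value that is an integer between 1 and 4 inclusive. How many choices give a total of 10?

The generating function for the choices is (x + x^2 + x^6)·(1 + x^2 + x^4 + x^6)·(x + x^2 + x^3 + x^4); the count is [x^10].
(x + x^2 + x^6) has coefficients 0,1,1,0,0,0,1 for degrees 0…6.
(1 + x^2 + x^4 + x^6) has coefficients 1,0,1,0,1,0,1,0,0,0,0 for degrees 0…10.
Finally multiplying by (x + x^2 + x^3 + x^4), the product of all factors after the first has coefficients 0,1,1,2,2,2,2,2,2,1,1 for degrees 0…10.
[x^10] = 1·1 + 1·2 + 1·2 = 5.

5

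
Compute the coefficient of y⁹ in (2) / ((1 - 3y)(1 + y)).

Partial fractions give a closed form: a_n = (3/2)·3^n + (1/2)·(-1)^n.
At n = 9: a_9 = 29524.

29524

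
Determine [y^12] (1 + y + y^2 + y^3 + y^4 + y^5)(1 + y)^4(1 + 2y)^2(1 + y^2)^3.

(1 + y + y^2 + y^3 + y^4 + y^5) has coefficients 1,1,1,1,1,1 for degrees 0…5.
(1 + y)^4 has coefficients 1,4,6,4,1,0,0,0,0,0,0,0,0 for degrees 0…12.
Multiplying by (1 + 2y)^2 gives running coefficients 1,8,26,44,41,20,4,0,0,0,0,0,0 for degrees 0…12.
Finally multiplying by (1 + y^2)^3, the product of all factors after the first has coefficients 1,8,29,68,122,176,206,200,161,104,53,20,4 for degrees 0…12.
[y^12] = 1·4 + 1·20 + 1·53 + 1·104 + 1·161 + 1·200 = 542.

542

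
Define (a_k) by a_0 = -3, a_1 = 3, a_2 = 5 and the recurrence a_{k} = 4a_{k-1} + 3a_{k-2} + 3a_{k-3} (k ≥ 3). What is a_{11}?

5723780

The ordinary generating function has denominator 1 - 4y - 3y^2 - 3y^3.
Iterating the recurrence: a_0,…,a_{11} = -3, 3, 5, 20, 104, 491, 2336, 11129, 52997, 252383, 1201910, 5723780.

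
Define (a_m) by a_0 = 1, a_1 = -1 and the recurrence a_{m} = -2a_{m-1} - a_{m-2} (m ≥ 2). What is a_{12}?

1

The ordinary generating function has denominator 1 + 2z + z^2.
Iterating the recurrence: a_0,…,a_{12} = 1, -1, 1, -1, 1, -1, 1, -1, 1, -1, 1, -1, 1.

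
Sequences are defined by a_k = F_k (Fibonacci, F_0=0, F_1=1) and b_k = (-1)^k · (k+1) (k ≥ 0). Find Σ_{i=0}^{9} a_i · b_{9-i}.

21

The convolution is the t^9 coefficient of A(t)B(t).
Σ = 0·(-10) + 1·9 + 1·(-8) + 2·7 + 3·(-6) + 5·5 + 8·(-4) + 13·3 + 21·(-2) + 34·1 = 21.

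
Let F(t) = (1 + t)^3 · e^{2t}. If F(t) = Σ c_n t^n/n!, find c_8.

24832

The EGF product rule gives c_8 = Σ_{k_1+k_2=8} C(8; k_1,k_2) · ∏ g_i(k_i), where (1+t)^3 gives the falling factorial (3)_k; e^{2t} gives (2)^k.
g_1(k) for k = 0…8: 1, 3, 6, 6, 0, 0, 0, 0, 0.
g_2(k) for k = 0…8: 1, 2, 4, 8, 16, 32, 64, 128, 256.
c_8 = Σ_k C(8,k)·g_1(k)·g_2(8−k) = 1·1·256 + 8·3·128 + 28·6·64 + 56·6·32 = 256 + 3072 + 10752 + 10752 = 24832.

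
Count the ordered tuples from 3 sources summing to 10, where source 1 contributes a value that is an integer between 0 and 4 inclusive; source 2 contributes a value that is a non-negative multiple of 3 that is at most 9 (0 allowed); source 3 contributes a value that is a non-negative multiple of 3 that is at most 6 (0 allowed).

6

The generating function for the choices is (1 + x + x^2 + x^3 + x^4)·(1 + x^3 + x^6 + x^9)·(1 + x^3 + x^6); the count is [x^10].
(1 + x + x^2 + x^3 + x^4) has coefficients 1,1,1,1,1 for degrees 0…4.
(1 + x^3 + x^6 + x^9) has coefficients 1,0,0,1,0,0,1,0,0,1,0 for degrees 0…10.
Finally multiplying by (1 + x^3 + x^6), the product of all factors after the first has coefficients 1,0,0,2,0,0,3,0,0,3,0 for degrees 0…10.
[x^10] = 1·0 + 1·3 + 1·0 + 1·0 + 1·3 = 6.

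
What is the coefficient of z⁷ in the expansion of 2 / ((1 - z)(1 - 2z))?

The denominator gives the recurrence a_n = 3a_(n−1) − 2a_(n−2) for n ≥ 2; the numerator fixes a_0 = 2, a_1 = 6.
Iterating: 2, 6, 14, 30, 62, 126, 254, 510, so a_7 = 510.

510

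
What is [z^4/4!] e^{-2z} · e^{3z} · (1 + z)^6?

1045

The EGF product rule gives c_4 = Σ_{k_1+k_2+k_3=4} C(4; k_1,k_2,k_3) · ∏ g_i(k_i), where e^{-2z} gives (-2)^k; e^{3z} gives (3)^k; (1+z)^6 gives the falling factorial (6)_k.
g_1(k) for k = 0…4: 1, -2, 4, -8, 16.
g_2(k) for k = 0…4: 1, 3, 9, 27, 81.
g_3(k) for k = 0…4: 1, 6, 30, 120, 360.
First combine the last two factors: h(k) = Σ_j C(k,j)·g_2(j)·g_3(k−j) for k = 0…4: 1, 9, 75, 579, 4149.
c_4 = Σ_k C(4,k)·g_1(k)·h(4−k) = 1·1·4149 + 4·(-2)·579 + 6·4·75 + 4·(-8)·9 + 1·16·1 = 4149 − 4632 + 1800 − 288 + 16 = 1045.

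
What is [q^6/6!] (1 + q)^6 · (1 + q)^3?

The EGF product rule gives c_6 = Σ_{k_1+k_2=6} C(6; k_1,k_2) · ∏ g_i(k_i), where (1+q)^6 gives the falling factorial (6)_k; (1+q)^3 gives the falling factorial (3)_k.
g_1(k) for k = 0…6: 1, 6, 30, 120, 360, 720, 720.
g_2(k) for k = 0…6: 1, 3, 6, 6, 0, 0, 0.
c_6 = Σ_k C(6,k)·g_1(k)·g_2(6−k) = 20·120·6 + 15·360·6 + 6·720·3 + 1·720·1 = 14400 + 32400 + 12960 + 720 = 60480.

60480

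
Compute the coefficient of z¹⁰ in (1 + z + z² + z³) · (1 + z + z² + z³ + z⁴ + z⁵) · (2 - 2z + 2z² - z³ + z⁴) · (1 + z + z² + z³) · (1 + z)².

(1 + z + z² + z³) has coefficients 1,1,1,1 for degrees 0…3.
(1 + z + z² + z³ + z⁴ + z⁵) has coefficients 1,1,1,1,1,1,0,0,0,0,0 for degrees 0…10.
Multiplying by (2 - 2z + 2z² - z³ + z⁴) gives running coefficients 2,0,2,1,2,2,0,2,0,1,0 for degrees 0…10.
Multiplying by (1 + z + z² + z³) gives running coefficients 2,2,4,5,5,7,5,6,4,3,3 for degrees 0…10.
Finally multiplying by (1 + z)², the product of all factors after the first has coefficients 2,6,10,15,19,22,24,23,21,17,13 for degrees 0…10.
[z¹⁰] = 1·13 + 1·17 + 1·21 + 1·23 = 74.

74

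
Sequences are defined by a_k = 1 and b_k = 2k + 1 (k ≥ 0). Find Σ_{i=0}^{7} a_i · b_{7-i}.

64

Write out a_i and b_{7-i} for i = 0,…,7 and sum the products.
Σ = 1·15 + 1·13 + 1·11 + 1·9 + 1·7 + 1·5 + 1·3 + 1·1 = 64.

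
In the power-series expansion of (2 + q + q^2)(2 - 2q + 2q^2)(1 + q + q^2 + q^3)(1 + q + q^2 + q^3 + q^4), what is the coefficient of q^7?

(2 + q + q^2) has coefficients 2,1,1 for degrees 0…2.
(2 - 2q + 2q^2) has coefficients 2,-2,2,0,0,0,0,0 for degrees 0…7.
Multiplying by (1 + q + q^2 + q^3) gives running coefficients 2,0,2,2,0,2,0,0 for degrees 0…7.
Finally multiplying by (1 + q + q^2 + q^3 + q^4), the product of all factors after the first has coefficients 2,2,4,6,6,6,6,4 for degrees 0…7.
[q^7] = 2·4 + 1·6 + 1·6 = 20.

20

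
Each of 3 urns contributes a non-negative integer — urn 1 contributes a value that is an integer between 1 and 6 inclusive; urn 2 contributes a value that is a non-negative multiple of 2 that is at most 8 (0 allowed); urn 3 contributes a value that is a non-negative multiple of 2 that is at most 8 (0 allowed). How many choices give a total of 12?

13

The generating function for the choices is (x + x^2 + x^3 + x^4 + x^5 + x^6)·(1 + x^2 + x^4 + x^6 + x^8)·(1 + x^2 + x^4 + x^6 + x^8); the count is [x^12].
(x + x^2 + x^3 + x^4 + x^5 + x^6) has coefficients 0,1,1,1,1,1,1 for degrees 0…6.
(1 + x^2 + x^4 + x^6 + x^8) has coefficients 1,0,1,0,1,0,1,0,1,0,0,0,0 for degrees 0…12.
Finally multiplying by (1 + x^2 + x^4 + x^6 + x^8), the product of all factors after the first has coefficients 1,0,2,0,3,0,4,0,5,0,4,0,3 for degrees 0…12.
[x^12] = 1·0 + 1·4 + 1·0 + 1·5 + 1·0 + 1·4 = 13.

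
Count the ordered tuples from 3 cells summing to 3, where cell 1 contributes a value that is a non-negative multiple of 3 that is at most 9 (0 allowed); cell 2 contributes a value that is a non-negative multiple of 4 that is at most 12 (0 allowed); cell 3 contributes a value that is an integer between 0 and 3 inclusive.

The generating function for the choices is (1 + y^3 + y^6 + y^9)·(1 + y^4 + y^8 + y^12)·(1 + y + y^2 + y^3); the count is [y^3].
(1 + y^3 + y^6 + y^9) has coefficients 1,0,0,1 for degrees 0…3.
(1 + y^4 + y^8 + y^12) has coefficients 1,0,0,0 for degrees 0…3.
Finally multiplying by (1 + y + y^2 + y^3), the product of all factors after the first has coefficients 1,1,1,1 for degrees 0…3.
[y^3] = 1·1 + 1·1 = 2.

2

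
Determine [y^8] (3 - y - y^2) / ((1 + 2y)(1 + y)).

1661

The denominator gives the recurrence a_n = −3a_(n−1) − 2a_(n−2) for n ≥ 3; the numerator fixes a_0 = 3, a_1 = -10, a_2 = 23.
Iterating: 3, -10, 23, -49, 101, -205, 413, -829, 1661, so a_8 = 1661.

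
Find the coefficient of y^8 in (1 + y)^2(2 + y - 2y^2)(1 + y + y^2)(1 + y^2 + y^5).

2

(1 + y)^2 has coefficients 1,2,1 for degrees 0…2.
(2 + y - 2y^2) has coefficients 2,1,-2,0,0,0,0,0,0 for degrees 0…8.
Multiplying by (1 + y + y^2) gives running coefficients 2,3,1,-1,-2,0,0,0,0 for degrees 0…8.
Finally multiplying by (1 + y^2 + y^5), the product of all factors after the first has coefficients 2,3,3,2,-1,1,1,1,-1 for degrees 0…8.
[y^8] = 1·(-1) + 2·1 + 1·1 = 2.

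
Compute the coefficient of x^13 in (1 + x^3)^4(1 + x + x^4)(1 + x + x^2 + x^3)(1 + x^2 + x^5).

(1 + x^3)^4 has coefficients 1,0,0,4,0,0,6,0,0,4,0,0,1 for degrees 0…12.
(1 + x + x^4) has coefficients 1,1,0,0,1,0,0,0,0,0,0,0,0,0 for degrees 0…13.
Multiplying by (1 + x + x^2 + x^3) gives running coefficients 1,2,2,2,2,1,1,1,0,0,0,0,0,0 for degrees 0…13.
Finally multiplying by (1 + x^2 + x^5), the product of all factors after the first has coefficients 1,2,3,4,4,4,5,4,3,3,1,1,1,0 for degrees 0…13.
[x^13] = 1·0 + 4·1 + 6·4 + 4·4 + 1·2 = 46.

46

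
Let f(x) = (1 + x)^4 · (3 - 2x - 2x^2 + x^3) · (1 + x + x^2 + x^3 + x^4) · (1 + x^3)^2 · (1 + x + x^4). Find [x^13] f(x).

(1 + x)^4 has coefficients 1,4,6,4,1 for degrees 0…4.
(3 - 2x - 2x^2 + x^3) has coefficients 3,-2,-2,1,0,0,0,0,0,0,0,0,0,0 for degrees 0…13.
Multiplying by (1 + x + x^2 + x^3 + x^4) gives running coefficients 3,1,-1,0,0,-3,-1,1,0,0,0,0,0,0 for degrees 0…13.
Multiplying by (1 + x^3)^2 gives running coefficients 3,1,-1,6,2,-5,2,2,-7,-2,2,-3,-1,1 for degrees 0…13.
Finally multiplying by (1 + x + x^4), the product of all factors after the first has coefficients 3,4,0,5,11,-2,-4,10,-3,-14,2,1,-11,-2 for degrees 0…13.
[x^13] = 1·(-2) + 4·(-11) + 6·1 + 4·2 + 1·(-14) = -46.

-46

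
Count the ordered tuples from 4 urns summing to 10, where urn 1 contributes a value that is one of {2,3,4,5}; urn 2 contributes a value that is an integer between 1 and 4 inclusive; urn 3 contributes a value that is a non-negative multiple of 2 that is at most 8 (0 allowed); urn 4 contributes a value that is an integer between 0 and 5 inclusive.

41

The generating function for the choices is (y² + y³ + y⁴ + y⁵)·(y + y² + y³ + y⁴)·(1 + y² + y⁴ + y⁶ + y⁸)·(1 + y + y² + y³ + y⁴ + y⁵); the count is [y¹⁰].
(y² + y³ + y⁴ + y⁵) has coefficients 0,0,1,1,1,1 for degrees 0…5.
(y + y² + y³ + y⁴) has coefficients 0,1,1,1,1,0,0,0,0,0,0 for degrees 0…10.
Multiplying by (1 + y² + y⁴ + y⁶ + y⁸) gives running coefficients 0,1,1,2,2,2,2,2,2,2,2 for degrees 0…10.
Finally multiplying by (1 + y + y² + y³ + y⁴ + y⁵), the product of all factors after the first has coefficients 0,1,2,4,6,8,10,11,12,12,12 for degrees 0…10.
[y¹⁰] = 1·12 + 1·11 + 1·10 + 1·8 = 41.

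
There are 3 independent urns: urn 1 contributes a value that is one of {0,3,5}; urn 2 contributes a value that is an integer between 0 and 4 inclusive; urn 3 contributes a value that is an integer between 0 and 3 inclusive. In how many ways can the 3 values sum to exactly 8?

The generating function for the choices is (1 + z³ + z⁵)·(1 + z + z² + z³ + z⁴)·(1 + z + z² + z³); the count is [z⁸].
(1 + z³ + z⁵) has coefficients 1,0,0,1,0,1 for degrees 0…5.
(1 + z + z² + z³ + z⁴) has coefficients 1,1,1,1,1,0,0,0,0 for degrees 0…8.
Finally multiplying by (1 + z + z² + z³), the product of all factors after the first has coefficients 1,2,3,4,4,3,2,1,0 for degrees 0…8.
[z⁸] = 1·0 + 1·3 + 1·4 = 7.

7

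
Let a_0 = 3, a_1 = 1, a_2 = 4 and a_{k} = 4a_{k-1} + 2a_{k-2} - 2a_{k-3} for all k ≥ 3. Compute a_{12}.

6890448

The ordinary generating function has denominator 1 - 4t - 2t^2 + 2t^3.
Iterating the recurrence: a_0,…,a_{12} = 3, 1, 4, 12, 54, 232, 1012, 4404, 19176, 83488, 363496, 1582608, 6890448.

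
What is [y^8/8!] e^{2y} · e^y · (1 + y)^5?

The EGF product rule gives c_8 = Σ_{k_1+k_2+k_3=8} C(8; k_1,k_2,k_3) · ∏ g_i(k_i), where e^{2y} gives (2)^k; e^y gives (1)^k; (1+y)^5 gives the falling factorial (5)_k.
g_1(k) for k = 0…8: 1, 2, 4, 8, 16, 32, 64, 128, 256.
g_2(k) for k = 0…8: 1, 1, 1, 1, 1, 1, 1, 1, 1.
g_3(k) for k = 0…8: 1, 5, 20, 60, 120, 120, 0, 0, 0.
First combine the last two factors: h(k) = Σ_j C(k,j)·g_2(j)·g_3(k−j) for k = 0…8: 1, 6, 31, 136, 501, 1546, 4051, 9276, 19081.
c_8 = Σ_k C(8,k)·g_1(k)·h(8−k) = 1·1·19081 + 8·2·9276 + 28·4·4051 + 56·8·1546 + 70·16·501 + 56·32·136 + 28·64·31 + 8·128·6 + 1·256·1 = 19081 + 148416 + 453712 + 692608 + 561120 + 243712 + 55552 + 6144 + 256 = 2180601.

2180601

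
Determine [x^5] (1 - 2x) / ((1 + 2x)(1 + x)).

-125

Partial fractions give a closed form: a_n = (4)·(-2)^n + (-3)·(-1)^n.
At n = 5: a_5 = -125.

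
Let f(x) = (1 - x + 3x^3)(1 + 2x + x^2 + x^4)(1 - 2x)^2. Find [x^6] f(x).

(1 - x + 3x^3) has coefficients 1,-1,0,3 for degrees 0…3.
(1 + 2x + x^2 + x^4) has coefficients 1,2,1,0,1,0,0 for degrees 0…6.
Finally multiplying by (1 - 2x)^2, the product of all factors after the first has coefficients 1,-2,-3,4,5,-4,4 for degrees 0…6.
[x^6] = 1·4 − 1·(-4) + 3·4 = 20.

20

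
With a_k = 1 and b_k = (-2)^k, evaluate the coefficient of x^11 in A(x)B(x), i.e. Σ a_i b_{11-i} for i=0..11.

Write out a_i and b_{11-i} for i = 0,…,11 and sum the products.
Σ = 1·(-2048) + 1·1024 + 1·(-512) + 1·256 + 1·(-128) + 1·64 + 1·(-32) + 1·16 + 1·(-8) + 1·4 + 1·(-2) + 1·1 = -1365.

-1365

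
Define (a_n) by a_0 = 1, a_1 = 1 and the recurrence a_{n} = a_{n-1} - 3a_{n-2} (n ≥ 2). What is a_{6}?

13

The ordinary generating function has denominator 1 - z + 3z^2.
Iterating the recurrence: a_0,…,a_{6} = 1, 1, -2, -5, 1, 16, 13.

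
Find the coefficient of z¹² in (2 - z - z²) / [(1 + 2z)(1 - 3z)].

499698

The denominator gives the recurrence a_n = a_(n−1) + 6a_(n−2) for n ≥ 3; the numerator fixes a_0 = 2, a_1 = 1, a_2 = 12.
Iterating: 2, 1, 12, 18, 90, 198, 738, 1926, 6354, 17910, 56034, 163494, 499698, so a_12 = 499698.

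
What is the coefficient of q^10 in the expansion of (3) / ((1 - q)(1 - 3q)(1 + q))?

Partial fractions give a closed form: a_n = (-3/4)·1^n + (27/8)·3^n + (3/8)·(-1)^n.
At n = 10: a_10 = 199290.

199290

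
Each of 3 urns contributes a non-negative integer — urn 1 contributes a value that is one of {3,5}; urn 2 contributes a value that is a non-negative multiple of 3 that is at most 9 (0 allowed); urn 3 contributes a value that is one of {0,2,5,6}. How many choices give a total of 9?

The generating function for the choices is (z^3 + z^5)·(1 + z^3 + z^6 + z^9)·(1 + z^2 + z^5 + z^6); the count is [z^9].
(z^3 + z^5) has coefficients 0,0,0,1,0,1 for degrees 0…5.
(1 + z^3 + z^6 + z^9) has coefficients 1,0,0,1,0,0,1,0,0,1 for degrees 0…9.
Finally multiplying by (1 + z^2 + z^5 + z^6), the product of all factors after the first has coefficients 1,0,1,1,0,2,2,0,2,2 for degrees 0…9.
[z^9] = 1·2 + 1·0 = 2.

2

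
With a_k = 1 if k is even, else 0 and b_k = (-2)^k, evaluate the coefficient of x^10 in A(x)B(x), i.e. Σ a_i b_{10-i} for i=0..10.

1365

Write out a_i and b_{10-i} for i = 0,…,10 and sum the products.
Σ = 1·1024 + 0·(-512) + 1·256 + 0·(-128) + 1·64 + 0·(-32) + 1·16 + 0·(-8) + 1·4 + 0·(-2) + 1·1 = 1365.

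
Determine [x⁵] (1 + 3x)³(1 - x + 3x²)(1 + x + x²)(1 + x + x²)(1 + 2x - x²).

(1 + 3x)³ has coefficients 1,9,27,27 for degrees 0…3.
(1 - x + 3x²) has coefficients 1,-1,3,0,0,0 for degrees 0…5.
Multiplying by (1 + x + x²) gives running coefficients 1,0,3,2,3,0 for degrees 0…5.
Multiplying by (1 + x + x²) gives running coefficients 1,1,4,5,8,5 for degrees 0…5.
Finally multiplying by (1 + 2x - x²), the product of all factors after the first has coefficients 1,3,5,12,14,16 for degrees 0…5.
[x⁵] = 1·16 + 9·14 + 27·12 + 27·5 = 601.

601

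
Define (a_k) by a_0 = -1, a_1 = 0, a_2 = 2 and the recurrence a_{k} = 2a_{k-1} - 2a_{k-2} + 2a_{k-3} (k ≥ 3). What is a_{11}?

The ordinary generating function has denominator 1 - 2q + 2q^2 - 2q^3.
Iterating the recurrence: a_0,…,a_{11} = -1, 0, 2, 2, 0, 0, 4, 8, 8, 8, 16, 32.

32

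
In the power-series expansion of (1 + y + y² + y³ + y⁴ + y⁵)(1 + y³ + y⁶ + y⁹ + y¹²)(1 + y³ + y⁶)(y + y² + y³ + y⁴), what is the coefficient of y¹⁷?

(1 + y + y² + y³ + y⁴ + y⁵) has coefficients 1,1,1,1,1,1 for degrees 0…5.
(1 + y³ + y⁶ + y⁹ + y¹²) has coefficients 1,0,0,1,0,0,1,0,0,1,0,0,1,0,0,0,0,0 for degrees 0…17.
Multiplying by (1 + y³ + y⁶) gives running coefficients 1,0,0,2,0,0,3,0,0,3,0,0,3,0,0,2,0,0 for degrees 0…17.
Finally multiplying by (y + y² + y³ + y⁴), the product of all factors after the first has coefficients 0,1,1,1,3,2,2,5,3,3,6,3,3,6,3,3,5,2 for degrees 0…17.
[y¹⁷] = 1·2 + 1·5 + 1·3 + 1·3 + 1·6 + 1·3 = 22.

22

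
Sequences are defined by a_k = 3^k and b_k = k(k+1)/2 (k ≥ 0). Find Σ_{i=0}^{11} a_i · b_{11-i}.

Write out a_i and b_{11-i} for i = 0,…,11 and sum the products.
Σ = 1·66 + 3·55 + 9·45 + 27·36 + 81·28 + 243·21 + 729·15 + 2187·10 + 6561·6 + 19683·3 + 59049·1 + 177147·0 = 199248.

199248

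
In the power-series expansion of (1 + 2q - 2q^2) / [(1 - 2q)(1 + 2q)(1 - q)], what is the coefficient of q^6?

85

Partial fractions give a closed form: a_n = (3/2)·2^n + (-1/6)·(-2)^n + (-1/3)·1^n.
At n = 6: a_6 = 85.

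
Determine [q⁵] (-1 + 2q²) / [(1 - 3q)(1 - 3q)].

The denominator gives the recurrence a_n = 6a_(n−1) − 9a_(n−2) for n ≥ 3; the numerator fixes a_0 = -1, a_1 = -6, a_2 = -25.
Iterating: -1, -6, -25, -96, -351, -1242, so a_5 = -1242.

-1242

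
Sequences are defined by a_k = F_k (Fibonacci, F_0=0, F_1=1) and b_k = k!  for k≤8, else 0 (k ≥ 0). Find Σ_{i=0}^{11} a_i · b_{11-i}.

This is [x^11] in the product of the two ordinary generating functions.
Σ = 0·0 + 1·0 + 1·0 + 2·40320 + 3·5040 + 5·720 + 8·120 + 13·24 + 21·6 + 34·2 + 55·1 + 89·1 = 100970.

100970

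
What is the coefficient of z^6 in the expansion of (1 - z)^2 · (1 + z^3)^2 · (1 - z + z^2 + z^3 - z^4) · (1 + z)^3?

5

(1 - z)^2 has coefficients 1,-2,1 for degrees 0…2.
(1 + z^3)^2 has coefficients 1,0,0,2,0,0,1 for degrees 0…6.
Multiplying by (1 - z + z^2 + z^3 - z^4) gives running coefficients 1,-1,1,3,-3,2,3 for degrees 0…6.
Finally multiplying by (1 + z)^3, the product of all factors after the first has coefficients 1,2,1,4,8,3,3 for degrees 0…6.
[z^6] = 1·3 − 2·3 + 1·8 = 5.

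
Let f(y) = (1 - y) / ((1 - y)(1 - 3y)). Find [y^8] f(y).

6561

The denominator gives the recurrence a_n = 4a_(n−1) − 3a_(n−2) for n ≥ 3; the numerator fixes a_0 = 1, a_1 = 3, a_2 = 9.
Iterating: 1, 3, 9, 27, 81, 243, 729, 2187, 6561, so a_8 = 6561.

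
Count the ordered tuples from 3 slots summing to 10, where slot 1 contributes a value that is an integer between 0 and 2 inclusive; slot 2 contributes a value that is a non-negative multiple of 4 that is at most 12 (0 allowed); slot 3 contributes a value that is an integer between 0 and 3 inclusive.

3

The generating function for the choices is (1 + x + x^2)·(1 + x^4 + x^8 + x^12)·(1 + x + x^2 + x^3); the count is [x^10].
(1 + x + x^2) has coefficients 1,1,1 for degrees 0…2.
(1 + x^4 + x^8 + x^12) has coefficients 1,0,0,0,1,0,0,0,1,0,0 for degrees 0…10.
Finally multiplying by (1 + x + x^2 + x^3), the product of all factors after the first has coefficients 1,1,1,1,1,1,1,1,1,1,1 for degrees 0…10.
[x^10] = 1·1 + 1·1 + 1·1 = 3.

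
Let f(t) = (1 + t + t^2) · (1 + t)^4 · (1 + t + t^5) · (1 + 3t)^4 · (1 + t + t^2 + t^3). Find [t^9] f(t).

(1 + t + t^2) has coefficients 1,1,1 for degrees 0…2.
(1 + t)^4 has coefficients 1,4,6,4,1,0,0,0,0,0 for degrees 0…9.
Multiplying by (1 + t + t^5) gives running coefficients 1,5,10,10,5,2,4,6,4,1 for degrees 0…9.
Multiplying by (1 + 3t)^4 gives running coefficients 1,17,124,508,1286,2087,2188,1512,913,967 for degrees 0…9.
Finally multiplying by (1 + t + t^2 + t^3), the product of all factors after the first has coefficients 1,18,142,650,1935,4005,6069,7073,6700,5580 for degrees 0…9.
[t^9] = 1·5580 + 1·6700 + 1·7073 = 19353.

19353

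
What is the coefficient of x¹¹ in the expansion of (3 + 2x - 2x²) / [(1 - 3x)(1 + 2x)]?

The denominator gives the recurrence a_n = a_(n−1) + 6a_(n−2) for n ≥ 3; the numerator fixes a_0 = 3, a_1 = 5, a_2 = 21.
Iterating: 3, 5, 21, 51, 177, 483, 1545, 4443, 13713, 40371, 122649, 364875, so a_11 = 364875.

364875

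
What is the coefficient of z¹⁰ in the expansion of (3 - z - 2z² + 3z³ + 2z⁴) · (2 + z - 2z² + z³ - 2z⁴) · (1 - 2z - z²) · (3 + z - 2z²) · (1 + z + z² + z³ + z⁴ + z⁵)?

(3 - z - 2z² + 3z³ + 2z⁴) has coefficients 3,-1,-2,3,2 for degrees 0…4.
(2 + z - 2z² + z³ - 2z⁴) has coefficients 2,1,-2,1,-2,0,0,0,0,0,0 for degrees 0…10.
Multiplying by (1 - 2z - z²) gives running coefficients 2,-3,-6,4,-2,3,2,0,0,0,0 for degrees 0…10.
Multiplying by (3 + z - 2z²) gives running coefficients 6,-7,-25,12,10,-1,13,-4,-4,0,0 for degrees 0…10.
Finally multiplying by (1 + z + z² + z³ + z⁴ + z⁵), the product of all factors after the first has coefficients 6,-1,-26,-14,-4,-5,2,5,26,14,4 for degrees 0…10.
[z¹⁰] = 3·4 − 1·14 − 2·26 + 3·5 + 2·2 = -35.

-35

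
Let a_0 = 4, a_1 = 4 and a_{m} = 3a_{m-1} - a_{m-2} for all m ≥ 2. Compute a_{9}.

6388

The ordinary generating function has denominator 1 - 3t + t^2.
Iterating the recurrence: a_0,…,a_{9} = 4, 4, 8, 20, 52, 136, 356, 932, 2440, 6388.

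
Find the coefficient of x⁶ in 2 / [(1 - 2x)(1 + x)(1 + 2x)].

170

Partial fractions give a closed form: a_n = (2/3)·2^n + (-2/3)·(-1)^n + (2)·(-2)^n.
At n = 6: a_6 = 170.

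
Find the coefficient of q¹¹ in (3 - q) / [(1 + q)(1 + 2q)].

The denominator gives the recurrence a_n = −3a_(n−1) − 2a_(n−2) for n ≥ 2; the numerator fixes a_0 = 3, a_1 = -10.
Iterating: 3, -10, 24, -52, 108, -220, 444, -892, 1788, -3580, 7164, -14332, so a_11 = -14332.

-14332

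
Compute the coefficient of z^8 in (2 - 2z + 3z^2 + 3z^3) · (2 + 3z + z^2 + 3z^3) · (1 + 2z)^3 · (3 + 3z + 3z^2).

(2 - 2z + 3z^2 + 3z^3) has coefficients 2,-2,3,3 for degrees 0…3.
(2 + 3z + z^2 + 3z^3) has coefficients 2,3,1,3,0,0,0,0,0 for degrees 0…8.
Multiplying by (1 + 2z)^3 gives running coefficients 2,15,43,61,54,44,24,0,0 for degrees 0…8.
Finally multiplying by (3 + 3z + 3z^2), the product of all factors after the first has coefficients 6,51,180,357,474,477,366,204,72 for degrees 0…8.
[z^8] = 2·72 − 2·204 + 3·366 + 3·477 = 2265.

2265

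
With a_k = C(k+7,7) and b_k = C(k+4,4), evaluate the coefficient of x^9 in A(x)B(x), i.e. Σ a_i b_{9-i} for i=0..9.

293930

The convolution is the t^9 coefficient of A(t)B(t).
Σ = 1·715 + 8·495 + 36·330 + 120·210 + 330·126 + 792·70 + 1716·35 + 3432·15 + 6435·5 + 11440·1 = 293930.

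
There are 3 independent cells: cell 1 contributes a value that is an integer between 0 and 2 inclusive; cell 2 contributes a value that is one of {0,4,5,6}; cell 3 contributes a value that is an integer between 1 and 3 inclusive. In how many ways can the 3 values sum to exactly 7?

6

The generating function for the choices is (1 + q + q^2)·(1 + q^4 + q^5 + q^6)·(q + q^2 + q^3); the count is [q^7].
(1 + q + q^2) has coefficients 1,1,1 for degrees 0…2.
(1 + q^4 + q^5 + q^6) has coefficients 1,0,0,0,1,1,1,0 for degrees 0…7.
Finally multiplying by (q + q^2 + q^3), the product of all factors after the first has coefficients 0,1,1,1,0,1,2,3 for degrees 0…7.
[q^7] = 1·3 + 1·2 + 1·1 = 6.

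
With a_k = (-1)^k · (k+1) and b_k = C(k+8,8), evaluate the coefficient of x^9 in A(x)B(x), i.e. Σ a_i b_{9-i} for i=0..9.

10194

This is [x^9] in the product of the two ordinary generating functions.
Σ = 1·24310 − 2·12870 + 3·6435 − 4·3003 + 5·1287 − 6·495 + 7·165 − 8·45 + 9·9 − 10·1 = 10194.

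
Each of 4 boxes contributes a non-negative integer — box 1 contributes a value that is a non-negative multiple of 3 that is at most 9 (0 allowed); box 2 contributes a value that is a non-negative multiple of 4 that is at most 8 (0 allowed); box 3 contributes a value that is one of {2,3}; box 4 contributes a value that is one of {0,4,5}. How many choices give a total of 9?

The generating function for the choices is (1 + t³ + t⁶ + t⁹)·(1 + t⁴ + t⁸)·(t² + t³)·(1 + t⁴ + t⁵); the count is [t⁹].
(1 + t³ + t⁶ + t⁹) has coefficients 1,0,0,1,0,0,1,0,0,1 for degrees 0…9.
(1 + t⁴ + t⁸) has coefficients 1,0,0,0,1,0,0,0,1,0 for degrees 0…9.
Multiplying by (t² + t³) gives running coefficients 0,0,1,1,0,0,1,1,0,0 for degrees 0…9.
Finally multiplying by (1 + t⁴ + t⁵), the product of all factors after the first has coefficients 0,0,1,1,0,0,2,3,1,0 for degrees 0…9.
[t⁹] = 1·0 + 1·2 + 1·1 + 1·0 = 3.

3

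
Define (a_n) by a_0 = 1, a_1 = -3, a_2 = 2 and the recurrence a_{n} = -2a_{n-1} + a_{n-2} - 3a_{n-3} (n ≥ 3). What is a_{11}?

The ordinary generating function has denominator 1 + 2q - q^2 + 3q^3.
Iterating the recurrence: a_0,…,a_{11} = 1, -3, 2, -10, 31, -78, 217, -605, 1661, -4578, 12632, -34825.

-34825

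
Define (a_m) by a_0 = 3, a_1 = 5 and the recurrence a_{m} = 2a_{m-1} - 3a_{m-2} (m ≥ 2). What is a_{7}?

155

The ordinary generating function has denominator 1 - 2x + 3x^2.
Iterating the recurrence: a_0,…,a_{7} = 3, 5, 1, -13, -29, -19, 49, 155.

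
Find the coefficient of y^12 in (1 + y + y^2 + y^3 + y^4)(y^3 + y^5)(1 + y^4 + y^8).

2

(1 + y + y^2 + y^3 + y^4) has coefficients 1,1,1,1,1 for degrees 0…4.
(y^3 + y^5) has coefficients 0,0,0,1,0,1,0,0,0,0,0,0,0 for degrees 0…12.
Finally multiplying by (1 + y^4 + y^8), the product of all factors after the first has coefficients 0,0,0,1,0,1,0,1,0,1,0,1,0 for degrees 0…12.
[y^12] = 1·0 + 1·1 + 1·0 + 1·1 + 1·0 = 2.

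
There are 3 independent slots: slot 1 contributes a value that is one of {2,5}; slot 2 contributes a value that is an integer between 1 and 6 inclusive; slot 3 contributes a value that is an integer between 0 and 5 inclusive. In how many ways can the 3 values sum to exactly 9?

The generating function for the choices is (z^2 + z^5)·(z + z^2 + z^3 + z^4 + z^5 + z^6)·(1 + z + z^2 + z^3 + z^4 + z^5); the count is [z^9].
(z^2 + z^5) has coefficients 0,0,1,0,0,1 for degrees 0…5.
(z + z^2 + z^3 + z^4 + z^5 + z^6) has coefficients 0,1,1,1,1,1,1,0,0,0 for degrees 0…9.
Finally multiplying by (1 + z + z^2 + z^3 + z^4 + z^5), the product of all factors after the first has coefficients 0,1,2,3,4,5,6,5,4,3 for degrees 0…9.
[z^9] = 1·5 + 1·4 = 9.

9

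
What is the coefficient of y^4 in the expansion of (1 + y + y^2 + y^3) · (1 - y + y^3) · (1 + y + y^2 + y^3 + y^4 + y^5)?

2

(1 + y + y^2 + y^3) has coefficients 1,1,1,1 for degrees 0…3.
(1 - y + y^3) has coefficients 1,-1,0,1,0 for degrees 0…4.
Finally multiplying by (1 + y + y^2 + y^3 + y^4 + y^5), the product of all factors after the first has coefficients 1,0,0,1,1 for degrees 0…4.
[y^4] = 1·1 + 1·1 + 1·0 + 1·0 = 2.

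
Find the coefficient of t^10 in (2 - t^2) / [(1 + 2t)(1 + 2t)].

The denominator gives the recurrence a_n = −4a_(n−1) − 4a_(n−2) for n ≥ 3; the numerator fixes a_0 = 2, a_1 = -8, a_2 = 23.
Iterating: 2, -8, 23, -60, 148, -352, 816, -1856, 4160, -9216, 20224, so a_10 = 20224.

20224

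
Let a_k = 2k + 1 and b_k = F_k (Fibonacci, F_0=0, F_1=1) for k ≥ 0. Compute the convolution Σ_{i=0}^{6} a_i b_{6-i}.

72

Write out a_i and b_{6-i} for i = 0,…,6 and sum the products.
Σ = 1·8 + 3·5 + 5·3 + 7·2 + 9·1 + 11·1 + 13·0 = 72.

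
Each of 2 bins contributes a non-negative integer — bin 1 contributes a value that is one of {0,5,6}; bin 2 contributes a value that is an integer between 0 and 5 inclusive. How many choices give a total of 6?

2

The generating function for the choices is (1 + x⁵ + x⁶)·(1 + x + x² + x³ + x⁴ + x⁵); the count is [x⁶].
(1 + x⁵ + x⁶) has coefficients 1,0,0,0,0,1,1 for degrees 0…6.
(1 + x + x² + x³ + x⁴ + x⁵) has coefficients 1,1,1,1,1,1,0 for degrees 0…6.
[x⁶] = 1·0 + 1·1 + 1·1 = 2.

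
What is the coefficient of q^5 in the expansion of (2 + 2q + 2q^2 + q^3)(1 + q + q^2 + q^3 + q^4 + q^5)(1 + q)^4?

105

(2 + 2q + 2q^2 + q^3) has coefficients 2,2,2,1 for degrees 0…3.
(1 + q + q^2 + q^3 + q^4 + q^5) has coefficients 1,1,1,1,1,1 for degrees 0…5.
Finally multiplying by (1 + q)^4, the product of all factors after the first has coefficients 1,5,11,15,16,16 for degrees 0…5.
[q^5] = 2·16 + 2·16 + 2·15 + 1·11 = 105.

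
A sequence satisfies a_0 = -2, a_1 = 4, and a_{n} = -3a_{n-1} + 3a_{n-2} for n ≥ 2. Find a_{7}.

The ordinary generating function has denominator 1 + 3z - 3z^2.
Iterating the recurrence: a_0,…,a_{7} = -2, 4, -18, 66, -252, 954, -3618, 13716.

13716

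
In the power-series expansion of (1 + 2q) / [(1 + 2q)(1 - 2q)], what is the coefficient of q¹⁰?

The denominator gives the recurrence a_n = 4a_(n−2) for n ≥ 3; the numerator fixes a_0 = 1, a_1 = 2, a_2 = 4.
Iterating: 1, 2, 4, 8, 16, 32, 64, 128, 256, 512, 1024, so a_10 = 1024.

1024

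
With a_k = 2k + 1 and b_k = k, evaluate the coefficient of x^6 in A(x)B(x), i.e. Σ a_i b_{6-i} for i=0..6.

This is [x^6] in the product of the two ordinary generating functions.
Σ = 1·6 + 3·5 + 5·4 + 7·3 + 9·2 + 11·1 + 13·0 = 91.

91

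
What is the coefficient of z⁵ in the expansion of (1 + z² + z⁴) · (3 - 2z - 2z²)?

-2

(1 + z² + z⁴) has coefficients 1,0,1,0,1 for degrees 0…4.
(3 - 2z - 2z²) has coefficients 3,-2,-2,0,0,0 for degrees 0…5.
[z⁵] = 1·0 + 1·0 + 1·(-2) = -2.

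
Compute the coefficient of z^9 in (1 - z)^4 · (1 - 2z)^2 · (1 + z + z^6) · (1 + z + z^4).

(1 - z)^4 has coefficients 1,-4,6,-4,1 for degrees 0…4.
(1 - 2z)^2 has coefficients 1,-4,4,0,0,0,0,0,0,0 for degrees 0…9.
Multiplying by (1 + z + z^6) gives running coefficients 1,-3,0,4,0,0,1,-4,4,0 for degrees 0…9.
Finally multiplying by (1 + z + z^4), the product of all factors after the first has coefficients 1,-2,-3,4,5,-3,1,1,0,4 for degrees 0…9.
[z^9] = 1·4 − 4·0 + 6·1 − 4·1 + 1·(-3) = 3.

3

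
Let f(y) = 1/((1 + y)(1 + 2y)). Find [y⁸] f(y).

511

Partial fractions give a closed form: a_n = (-1)·(-1)^n + (2)·(-2)^n.
At n = 8: a_8 = 511.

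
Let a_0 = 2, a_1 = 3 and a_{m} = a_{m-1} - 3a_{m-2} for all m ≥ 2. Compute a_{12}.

The ordinary generating function has denominator 1 - t + 3t^2.
Iterating the recurrence: a_0,…,a_{12} = 2, 3, -3, -12, -3, 33, 42, -57, -183, -12, 537, 573, -1038.

-1038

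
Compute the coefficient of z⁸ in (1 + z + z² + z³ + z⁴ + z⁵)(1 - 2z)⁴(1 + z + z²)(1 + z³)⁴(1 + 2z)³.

20

(1 + z + z² + z³ + z⁴ + z⁵) has coefficients 1,1,1,1,1,1 for degrees 0…5.
(1 - 2z)⁴ has coefficients 1,-8,24,-32,16,0,0,0,0 for degrees 0…8.
Multiplying by (1 + z + z²) gives running coefficients 1,-7,17,-16,8,-16,16,0,0 for degrees 0…8.
Multiplying by (1 + z³)⁴ gives running coefficients 1,-7,17,-12,-20,52,-42,-10,38 for degrees 0…8.
Finally multiplying by (1 + 2z)³, the product of all factors after the first has coefficients 1,-1,-13,14,56,-76,-66,202,-110 for degrees 0…8.
[z⁸] = 1·(-110) + 1·202 + 1·(-66) + 1·(-76) + 1·56 + 1·14 = 20.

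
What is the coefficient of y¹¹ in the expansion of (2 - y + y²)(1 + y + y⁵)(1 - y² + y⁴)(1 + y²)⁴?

13

(2 - y + y²) has coefficients 2,-1,1 for degrees 0…2.
(1 + y + y⁵) has coefficients 1,1,0,0,0,1,0,0,0,0,0,0 for degrees 0…11.
Multiplying by (1 - y² + y⁴) gives running coefficients 1,1,-1,-1,1,2,0,-1,0,1,0,0 for degrees 0…11.
Finally multiplying by (1 + y²)⁴, the product of all factors after the first has coefficients 1,1,3,3,3,4,2,5,3,6,3,5 for degrees 0…11.
[y¹¹] = 2·5 − 1·3 + 1·6 = 13.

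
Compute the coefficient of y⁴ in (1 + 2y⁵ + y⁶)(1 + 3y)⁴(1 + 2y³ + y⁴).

(1 + 2y⁵ + y⁶) has coefficients 1,0,0,0,0 for degrees 0…4.
(1 + 3y)⁴ has coefficients 1,12,54,108,81 for degrees 0…4.
Finally multiplying by (1 + 2y³ + y⁴), the product of all factors after the first has coefficients 1,12,54,110,106 for degrees 0…4.
[y⁴] = 1·106 = 106.

106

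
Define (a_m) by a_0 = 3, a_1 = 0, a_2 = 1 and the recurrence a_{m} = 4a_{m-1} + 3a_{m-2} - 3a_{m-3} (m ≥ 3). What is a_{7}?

The ordinary generating function has denominator 1 - 4q - 3q^2 + 3q^3.
Iterating the recurrence: a_0,…,a_{7} = 3, 0, 1, -5, -17, -86, -380, -1727.

-1727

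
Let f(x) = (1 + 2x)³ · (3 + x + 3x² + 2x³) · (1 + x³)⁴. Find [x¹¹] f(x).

468

(1 + 2x)³ has coefficients 1,6,12,8 for degrees 0…3.
(3 + x + 3x² + 2x³) has coefficients 3,1,3,2,0,0,0,0,0,0,0,0 for degrees 0…11.
Finally multiplying by (1 + x³)⁴, the product of all factors after the first has coefficients 3,1,3,14,4,12,26,6,18,24,4,12 for degrees 0…11.
[x¹¹] = 1·12 + 6·4 + 12·24 + 8·18 = 468.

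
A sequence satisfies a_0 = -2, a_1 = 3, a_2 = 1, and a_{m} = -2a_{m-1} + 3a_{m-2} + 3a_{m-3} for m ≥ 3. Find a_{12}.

The ordinary generating function has denominator 1 + 2t - 3t^2 - 3t^3.
Iterating the recurrence: a_0,…,a_{12} = -2, 3, 1, 1, 10, -14, 61, -134, 409, -1037, 2899, -7682, 20950.

20950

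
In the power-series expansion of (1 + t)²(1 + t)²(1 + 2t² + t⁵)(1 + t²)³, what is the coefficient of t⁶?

(1 + t)² has coefficients 1,2,1 for degrees 0…2.
(1 + t)² has coefficients 1,2,1,0,0,0,0 for degrees 0…6.
Multiplying by (1 + 2t² + t⁵) gives running coefficients 1,2,3,4,2,1,2 for degrees 0…6.
Finally multiplying by (1 + t²)³, the product of all factors after the first has coefficients 1,2,6,10,14,19,18 for degrees 0…6.
[t⁶] = 1·18 + 2·19 + 1·14 = 70.

70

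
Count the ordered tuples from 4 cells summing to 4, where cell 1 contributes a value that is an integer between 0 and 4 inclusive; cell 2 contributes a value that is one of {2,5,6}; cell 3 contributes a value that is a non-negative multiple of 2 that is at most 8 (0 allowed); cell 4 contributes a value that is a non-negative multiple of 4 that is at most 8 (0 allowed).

2

The generating function for the choices is (1 + q + q² + q³ + q⁴)·(q² + q⁵ + q⁶)·(1 + q² + q⁴ + q⁶ + q⁸)·(1 + q⁴ + q⁸); the count is [q⁴].
(1 + q + q² + q³ + q⁴) has coefficients 1,1,1,1,1 for degrees 0…4.
(q² + q⁵ + q⁶) has coefficients 0,0,1,0,0 for degrees 0…4.
Multiplying by (1 + q² + q⁴ + q⁶ + q⁸) gives running coefficients 0,0,1,0,1 for degrees 0…4.
Finally multiplying by (1 + q⁴ + q⁸), the product of all factors after the first has coefficients 0,0,1,0,1 for degrees 0…4.
[q⁴] = 1·1 + 1·0 + 1·1 + 1·0 + 1·0 = 2.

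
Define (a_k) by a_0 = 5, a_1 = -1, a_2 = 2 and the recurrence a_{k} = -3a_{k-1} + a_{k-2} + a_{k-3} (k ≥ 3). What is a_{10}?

7242

The ordinary generating function has denominator 1 + 3t - t^2 - t^3.
Iterating the recurrence: a_0,…,a_{10} = 5, -1, 2, -2, 7, -21, 68, -218, 701, -2253, 7242.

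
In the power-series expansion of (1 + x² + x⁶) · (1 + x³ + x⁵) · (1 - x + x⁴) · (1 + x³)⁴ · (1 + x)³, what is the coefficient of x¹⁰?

55

(1 + x² + x⁶) has coefficients 1,0,1,0,0,0,1 for degrees 0…6.
(1 + x³ + x⁵) has coefficients 1,0,0,1,0,1,0,0,0,0,0 for degrees 0…10.
Multiplying by (1 - x + x⁴) gives running coefficients 1,-1,0,1,0,1,-1,1,0,1,0 for degrees 0…10.
Multiplying by (1 + x³)⁴ gives running coefficients 1,-1,0,5,-4,1,9,-5,4,7,0 for degrees 0…10.
Finally multiplying by (1 + x)³, the product of all factors after the first has coefficients 1,2,0,3,10,4,5,21,17,13,28 for degrees 0…10.
[x¹⁰] = 1·28 + 1·17 + 1·10 = 55.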